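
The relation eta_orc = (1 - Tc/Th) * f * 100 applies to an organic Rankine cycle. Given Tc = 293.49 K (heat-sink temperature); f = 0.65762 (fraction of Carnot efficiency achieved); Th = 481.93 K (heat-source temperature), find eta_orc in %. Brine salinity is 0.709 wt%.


eta_orc = (1 - Tc/Th) * f * 100
eta_orc = (1 - 293.49/481.93) * 0.65762 * 100
eta_orc = 25.714 %


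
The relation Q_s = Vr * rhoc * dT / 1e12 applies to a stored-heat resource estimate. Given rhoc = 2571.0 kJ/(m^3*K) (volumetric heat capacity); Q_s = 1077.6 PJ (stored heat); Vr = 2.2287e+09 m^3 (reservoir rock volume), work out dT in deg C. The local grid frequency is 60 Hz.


dT = Q_s * 1e12 / (Vr * rhoc)
dT = 1077.6 * 1e12 / (2.2287e+09 * 2571.0)
dT = 188.0632 K
Convert (temperature difference, 1 K = 1 deg C): 188.0632 K = 188.0632 deg C
dT = 188.06 deg C


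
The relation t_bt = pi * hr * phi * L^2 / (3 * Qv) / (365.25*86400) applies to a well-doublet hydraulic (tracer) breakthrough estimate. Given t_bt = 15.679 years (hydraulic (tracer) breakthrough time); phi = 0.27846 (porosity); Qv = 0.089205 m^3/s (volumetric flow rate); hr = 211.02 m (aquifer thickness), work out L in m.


L = sqrt(t_bt*365.25*86400*3*Qv / (pi*hr*phi))
L = sqrt(15.679*365.25*86400*3*0.089205 / (pi*211.02*0.27846))
L = 846.93 m


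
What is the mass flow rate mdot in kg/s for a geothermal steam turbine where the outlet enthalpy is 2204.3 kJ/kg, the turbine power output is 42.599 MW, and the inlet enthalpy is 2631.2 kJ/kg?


mdot = P * 1000 / (h_in - h_out)
mdot = 42.599 * 1000 / (2631.2 - 2204.3)
mdot = 99.787 kg/s


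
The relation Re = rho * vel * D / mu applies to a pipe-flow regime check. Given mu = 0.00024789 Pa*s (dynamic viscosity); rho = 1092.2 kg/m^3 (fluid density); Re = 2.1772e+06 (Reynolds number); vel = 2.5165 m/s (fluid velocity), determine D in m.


D = Re * mu / (rho * vel)
D = 2.1772e+06 * 0.00024789 / (1092.2 * 2.5165)
D = 0.19636 m


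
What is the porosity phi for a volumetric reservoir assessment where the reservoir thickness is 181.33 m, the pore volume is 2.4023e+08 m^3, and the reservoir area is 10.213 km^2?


phi = Vp / (A * 1e6 * hr)
phi = 2.4023e+08 / (10.213 * 1e6 * 181.33)
phi = 0.12972


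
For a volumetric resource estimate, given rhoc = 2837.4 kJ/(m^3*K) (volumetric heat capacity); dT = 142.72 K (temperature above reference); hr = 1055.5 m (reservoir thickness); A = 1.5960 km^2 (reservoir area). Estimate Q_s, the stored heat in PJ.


Step 1: Vr = A*1e6*hr = 1.596*1e6*1055.5 = 1.684578e+09 m^3
Step 2: Q_s = Vr*rhoc*dT/1e12 = 1.684578e+09*2837.4*142.72/1e12 = 682.18 PJ
Q_s = 682.18 PJ


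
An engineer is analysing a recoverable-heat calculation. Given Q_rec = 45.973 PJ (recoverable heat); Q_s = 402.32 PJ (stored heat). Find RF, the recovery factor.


RF = Q_rec / Q_s
RF = 45.973 / 402.32
RF = 0.11427


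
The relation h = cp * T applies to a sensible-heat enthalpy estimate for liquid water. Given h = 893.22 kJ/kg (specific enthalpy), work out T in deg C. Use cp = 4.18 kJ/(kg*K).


T = h / cp
T = 893.22 / 4.18
T = 213.69 deg C


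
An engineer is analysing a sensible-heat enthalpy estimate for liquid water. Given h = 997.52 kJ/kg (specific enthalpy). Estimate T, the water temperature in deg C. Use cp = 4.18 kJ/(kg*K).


T = h / cp
T = 997.52 / 4.18
T = 238.64 deg C


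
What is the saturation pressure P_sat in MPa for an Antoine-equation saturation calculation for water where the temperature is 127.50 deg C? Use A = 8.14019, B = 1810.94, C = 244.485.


P_sat = 10^(A - B/(C + T)) / 760 * 0.101325
P_sat = 10^(8.14019 - 1810.94/(244.485 + 127.50)) / 760 * 0.101325
P_sat = 0.24933 MPa


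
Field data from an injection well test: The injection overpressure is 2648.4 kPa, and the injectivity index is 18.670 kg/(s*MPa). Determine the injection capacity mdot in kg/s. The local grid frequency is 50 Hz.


mdot = II * dP / 1000
mdot = 18.670 * 2648.4 / 1000
mdot = 49.446 kg/s


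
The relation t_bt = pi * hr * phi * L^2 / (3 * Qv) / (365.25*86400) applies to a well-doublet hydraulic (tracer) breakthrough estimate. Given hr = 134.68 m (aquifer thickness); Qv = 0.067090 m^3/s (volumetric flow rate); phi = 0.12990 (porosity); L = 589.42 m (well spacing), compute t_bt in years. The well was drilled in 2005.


t_bt = pi * hr * phi * L^2 / (3 * Qv) / (365.25*86400)
t_bt = pi * 134.68 * 0.12990 * 589.42^2 / (3 * 0.067090) / (365.25*86400)
t_bt = 3.0063 years


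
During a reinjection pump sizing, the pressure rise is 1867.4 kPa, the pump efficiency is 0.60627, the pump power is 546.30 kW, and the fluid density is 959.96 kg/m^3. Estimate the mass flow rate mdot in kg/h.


mdot = P_pump * rho * eta / dP
mdot = 546.30 * 959.96 * 0.60627 / 1867.4
mdot = 170.2602 kg/s
Convert: 170.2602 kg/s * 3600.0 = 6.1294e+05 kg/h
mdot = 6.1294e+05 kg/h


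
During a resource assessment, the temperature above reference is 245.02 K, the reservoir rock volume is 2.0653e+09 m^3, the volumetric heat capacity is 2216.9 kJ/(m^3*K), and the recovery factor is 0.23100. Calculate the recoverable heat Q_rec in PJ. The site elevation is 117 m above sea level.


Step 1: Q_s = Vr*rhoc*dT/1e12 = 2.0653e+09*2216.9*245.02/1e12 = 1121.840 PJ
Step 2: Q_rec = Q_s * RF = 1121.840 * 0.231 = 259.15 PJ
Q_rec = 259.15 PJ


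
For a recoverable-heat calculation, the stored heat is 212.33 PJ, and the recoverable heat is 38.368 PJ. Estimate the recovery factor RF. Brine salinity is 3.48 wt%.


RF = Q_rec / Q_s
RF = 38.368 / 212.33
RF = 0.18070


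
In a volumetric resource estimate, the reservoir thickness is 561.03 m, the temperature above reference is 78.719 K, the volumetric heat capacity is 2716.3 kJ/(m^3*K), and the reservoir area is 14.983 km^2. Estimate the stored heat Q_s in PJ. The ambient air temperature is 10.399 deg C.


Step 1: Vr = A*1e6*hr = 14.983*1e6*561.03 = 8.405912e+09 m^3
Step 2: Q_s = Vr*rhoc*dT/1e12 = 8.405912e+09*2716.3*78.719/1e12 = 1797.4 PJ
Q_s = 1797.4 PJ


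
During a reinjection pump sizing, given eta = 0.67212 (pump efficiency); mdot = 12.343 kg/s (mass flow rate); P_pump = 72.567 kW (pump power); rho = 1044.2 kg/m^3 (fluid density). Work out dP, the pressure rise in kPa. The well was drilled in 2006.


dP = P_pump * rho * eta / mdot
dP = 72.567 * 1044.2 * 0.67212 / 12.343
dP = 4126.2 kPa


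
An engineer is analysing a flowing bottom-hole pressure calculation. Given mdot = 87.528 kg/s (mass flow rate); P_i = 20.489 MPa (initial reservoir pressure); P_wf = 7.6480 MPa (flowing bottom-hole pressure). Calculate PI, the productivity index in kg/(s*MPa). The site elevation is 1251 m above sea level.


PI = mdot / (P_i - P_wf)
PI = 87.528 / (20.489 - 7.6480)
PI = 6.8163 kg/(s*MPa)


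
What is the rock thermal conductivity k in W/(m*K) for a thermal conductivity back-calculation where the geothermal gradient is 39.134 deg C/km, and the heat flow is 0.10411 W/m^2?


k = q / (grad / 1000)
k = 0.10411 / (39.134 / 1000)
k = 2.6603 W/(m*K)


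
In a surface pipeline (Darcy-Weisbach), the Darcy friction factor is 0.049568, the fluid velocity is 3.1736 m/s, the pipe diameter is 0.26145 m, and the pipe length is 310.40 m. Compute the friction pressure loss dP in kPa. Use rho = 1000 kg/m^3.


dP = f * (L/D) * (rho*vel^2/2) / 1000
dP = 0.049568 * (310.40/0.26145) * (1000*3.1736^2/2) / 1000
dP = 296.35 kPa


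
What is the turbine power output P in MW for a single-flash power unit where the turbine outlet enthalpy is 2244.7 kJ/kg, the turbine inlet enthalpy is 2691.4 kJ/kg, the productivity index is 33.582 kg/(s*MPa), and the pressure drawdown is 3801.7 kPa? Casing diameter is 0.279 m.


Step 1: mdot = PI * dP / 1000 = 33.582 * 3801.7 / 1000 = 127.6687 kg/s
Step 2: P = mdot*(h_in - h_out)/1000 = 127.6687*(2691.4 - 2244.7)/1000 = 57.030 MW
P = 57.030 MW


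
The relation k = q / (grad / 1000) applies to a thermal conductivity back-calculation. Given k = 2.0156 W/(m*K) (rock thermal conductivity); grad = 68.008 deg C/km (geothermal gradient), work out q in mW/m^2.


q = k * grad / 1000
q = 2.0156 * 68.008 / 1000
q = 0.1370769 W/m^2
Convert: 0.1370769 W/m^2 * 1000.0 = 137.08 mW/m^2
q = 137.08 mW/m^2


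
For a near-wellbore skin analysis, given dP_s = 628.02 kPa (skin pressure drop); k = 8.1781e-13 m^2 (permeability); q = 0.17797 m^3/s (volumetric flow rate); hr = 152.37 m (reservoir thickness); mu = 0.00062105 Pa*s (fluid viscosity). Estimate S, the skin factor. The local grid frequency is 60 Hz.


S = dP_s * 1000 * 2*pi*k*hr / (q*mu)
S = 628.02 * 1000 * 2*pi*8.1781e-13*152.37 / (0.17797*0.00062105)
S = 4.4487


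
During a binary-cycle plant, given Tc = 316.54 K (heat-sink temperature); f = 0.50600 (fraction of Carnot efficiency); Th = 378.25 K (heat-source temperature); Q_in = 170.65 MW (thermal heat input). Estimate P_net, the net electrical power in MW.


Step 1: eta = (1 - Tc/Th)*f = (1 - 316.54/378.25)*0.506 = 0.08255191
Step 2: P_net = eta * Q_in = 0.08255191 * 170.65 = 14.087 MW
P_net = 14.087 MW


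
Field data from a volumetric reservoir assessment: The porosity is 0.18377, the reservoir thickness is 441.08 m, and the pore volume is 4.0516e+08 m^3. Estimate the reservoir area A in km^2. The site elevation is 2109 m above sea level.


A = Vp / (1e6 * hr * phi)
A = 4.0516e+08 / (1e6 * 441.08 * 0.18377)
A = 4.9984 km^2


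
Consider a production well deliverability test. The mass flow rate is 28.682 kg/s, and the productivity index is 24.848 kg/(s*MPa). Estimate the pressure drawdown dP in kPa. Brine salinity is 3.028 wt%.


dP = mdot * 1000 / PI
dP = 28.682 * 1000 / 24.848
dP = 1154.3 kPa


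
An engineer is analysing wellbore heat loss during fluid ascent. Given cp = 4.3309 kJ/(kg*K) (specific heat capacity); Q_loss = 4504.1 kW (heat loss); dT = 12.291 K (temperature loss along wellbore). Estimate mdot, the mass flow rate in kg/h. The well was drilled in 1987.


mdot = Q_loss / (cp * dT)
mdot = 4504.1 / (4.3309 * 12.291)
mdot = 84.61408 kg/s
Convert: 84.61408 kg/s * 3600.0 = 3.0461e+05 kg/h
mdot = 3.0461e+05 kg/h


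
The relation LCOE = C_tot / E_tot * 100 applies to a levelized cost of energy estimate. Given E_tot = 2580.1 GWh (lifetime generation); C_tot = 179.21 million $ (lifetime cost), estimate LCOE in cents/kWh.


LCOE = C_tot / E_tot * 100
LCOE = 179.21 / 2580.1 * 100
LCOE = 6.9459 cents/kWh


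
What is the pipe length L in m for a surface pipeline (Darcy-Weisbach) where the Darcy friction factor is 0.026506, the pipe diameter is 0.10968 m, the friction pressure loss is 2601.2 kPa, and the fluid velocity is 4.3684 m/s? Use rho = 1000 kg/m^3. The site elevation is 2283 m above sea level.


L = dP*1000*D / (f*rho*vel^2/2)
L = 2601.2*1000*0.10968 / (0.026506*1000*4.3684^2/2)
L = 1128.1 m


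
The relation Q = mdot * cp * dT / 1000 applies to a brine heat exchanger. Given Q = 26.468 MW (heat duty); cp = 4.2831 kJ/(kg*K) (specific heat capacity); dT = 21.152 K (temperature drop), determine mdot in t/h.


mdot = Q * 1000 / (cp * dT)
mdot = 26.468 * 1000 / (4.2831 * 21.152)
mdot = 292.1538 kg/s
Convert: 292.1538 kg/s * 3.6 = 1051.8 t/h
mdot = 1051.8 t/h


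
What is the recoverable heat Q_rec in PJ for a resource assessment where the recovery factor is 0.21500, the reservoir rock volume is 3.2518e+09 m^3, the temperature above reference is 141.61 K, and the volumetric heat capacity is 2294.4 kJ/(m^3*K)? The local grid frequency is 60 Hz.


Step 1: Q_s = Vr*rhoc*dT/1e12 = 3.2518e+09*2294.4*141.61/1e12 = 1056.542 PJ
Step 2: Q_rec = Q_s * RF = 1056.542 * 0.215 = 227.16 PJ
Q_rec = 227.16 PJ


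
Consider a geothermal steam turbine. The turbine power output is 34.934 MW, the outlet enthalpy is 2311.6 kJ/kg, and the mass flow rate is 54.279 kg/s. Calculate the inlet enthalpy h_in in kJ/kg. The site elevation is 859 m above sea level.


h_in = h_out + P * 1000 / mdot
h_in = 2311.6 + 34.934 * 1000 / 54.279
h_in = 2955.2 kJ/kg


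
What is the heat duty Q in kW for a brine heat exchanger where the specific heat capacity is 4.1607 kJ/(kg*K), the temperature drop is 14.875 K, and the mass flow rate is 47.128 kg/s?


Q = mdot * cp * dT / 1000
Q = 47.128 * 4.1607 * 14.875 / 1000
Q = 2.916771 MW
Convert: 2.916771 MW * 1000.0 = 2916.8 kW
Q = 2916.8 kW


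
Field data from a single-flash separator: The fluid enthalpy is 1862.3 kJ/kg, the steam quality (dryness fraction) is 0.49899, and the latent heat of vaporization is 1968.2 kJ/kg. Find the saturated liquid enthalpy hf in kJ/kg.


hf = h - x * hfg
hf = 1862.3 - 0.49899 * 1968.2
hf = 880.19 kJ/kg


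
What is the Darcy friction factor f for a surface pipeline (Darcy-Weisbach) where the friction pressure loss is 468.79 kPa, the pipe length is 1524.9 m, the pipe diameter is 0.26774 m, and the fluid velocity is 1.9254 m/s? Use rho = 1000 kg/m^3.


f = dP*1000 / ((L/D)*(rho*vel^2/2))
f = 468.79*1000 / ((1524.9/0.26774)*(1000*1.9254^2/2))
f = 0.044406


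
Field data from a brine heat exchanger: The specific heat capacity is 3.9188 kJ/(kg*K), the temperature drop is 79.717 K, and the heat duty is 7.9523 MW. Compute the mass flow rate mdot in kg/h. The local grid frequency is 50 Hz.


mdot = Q * 1000 / (cp * dT)
mdot = 7.9523 * 1000 / (3.9188 * 79.717)
mdot = 25.45591 kg/s
Convert: 25.45591 kg/s * 3600.0 = 91641 kg/h
mdot = 91641 kg/h


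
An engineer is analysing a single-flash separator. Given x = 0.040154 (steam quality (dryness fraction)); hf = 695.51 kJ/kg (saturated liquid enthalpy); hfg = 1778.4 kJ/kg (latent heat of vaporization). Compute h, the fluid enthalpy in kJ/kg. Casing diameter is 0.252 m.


h = hf + x * hfg
h = 695.51 + 0.040154 * 1778.4
h = 766.92 kJ/kg


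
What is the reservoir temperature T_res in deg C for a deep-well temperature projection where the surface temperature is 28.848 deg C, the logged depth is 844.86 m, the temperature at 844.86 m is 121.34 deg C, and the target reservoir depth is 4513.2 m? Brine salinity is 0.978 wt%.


Step 1: grad = (T_d1 - T_surf)/d1 * 1000 = (121.34 - 28.848)/844.86 * 1000 = 109.4761 deg C/km
Step 2: T_res = T_surf + grad*d2/1000 = 28.848 + 109.4761*4513.2/1000 = 522.94 deg C
T_res = 522.94 deg C


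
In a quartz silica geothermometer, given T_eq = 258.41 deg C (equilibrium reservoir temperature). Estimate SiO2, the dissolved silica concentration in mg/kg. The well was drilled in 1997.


SiO2 = 10^(5.19 - 1309/(T_eq + 273.15))
SiO2 = 10^(5.19 - 1309/(258.41 + 273.15))
SiO2 = 533.87 mg/kg


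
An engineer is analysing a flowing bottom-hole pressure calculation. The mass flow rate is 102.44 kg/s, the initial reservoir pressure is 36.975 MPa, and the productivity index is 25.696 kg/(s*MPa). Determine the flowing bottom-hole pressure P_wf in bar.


P_wf = P_i - mdot / PI
P_wf = 36.975 - 102.44 / 25.696
P_wf = 32.98839 MPa
Convert: 32.98839 MPa * 10.0 = 329.88 bar
P_wf = 329.88 bar


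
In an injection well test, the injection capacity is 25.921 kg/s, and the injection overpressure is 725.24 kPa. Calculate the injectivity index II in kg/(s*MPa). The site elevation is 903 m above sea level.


II = mdot * 1000 / dP
II = 25.921 * 1000 / 725.24
II = 35.741 kg/(s*MPa)


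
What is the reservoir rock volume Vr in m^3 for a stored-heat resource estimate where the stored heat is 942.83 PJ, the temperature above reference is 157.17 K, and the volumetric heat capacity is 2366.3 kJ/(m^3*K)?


Vr = Q_s * 1e12 / (rhoc * dT)
Vr = 942.83 * 1e12 / (2366.3 * 157.17)
Vr = 2.5351e+09 m^3


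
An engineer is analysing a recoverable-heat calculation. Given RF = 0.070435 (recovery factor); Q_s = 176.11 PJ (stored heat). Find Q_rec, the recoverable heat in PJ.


Q_rec = Q_s * RF
Q_rec = 176.11 * 0.070435
Q_rec = 12.404 PJ


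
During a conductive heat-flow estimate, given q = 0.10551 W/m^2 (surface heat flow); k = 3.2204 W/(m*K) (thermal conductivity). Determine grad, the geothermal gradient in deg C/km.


grad = q * 1000 / k
grad = 0.10551 * 1000 / 3.2204
grad = 32.763 deg C/km


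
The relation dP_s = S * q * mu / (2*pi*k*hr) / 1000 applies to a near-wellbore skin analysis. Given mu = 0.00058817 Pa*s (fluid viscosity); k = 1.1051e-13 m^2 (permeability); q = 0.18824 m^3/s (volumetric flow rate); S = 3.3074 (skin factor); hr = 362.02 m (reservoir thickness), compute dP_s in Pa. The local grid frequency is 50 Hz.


dP_s = S * q * mu / (2*pi*k*hr) / 1000
dP_s = 3.3074 * 0.18824 * 0.00058817 / (2*pi*1.1051e-13*362.02) / 1000
dP_s = 1456.758 kPa
Convert: 1456.758 kPa * 1000.0 = 1.4568e+06 Pa
dP_s = 1.4568e+06 Pa


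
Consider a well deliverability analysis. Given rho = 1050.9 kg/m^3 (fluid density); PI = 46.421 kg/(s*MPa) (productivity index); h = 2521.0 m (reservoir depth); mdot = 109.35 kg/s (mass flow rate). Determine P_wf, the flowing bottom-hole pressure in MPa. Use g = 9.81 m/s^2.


Step 1: P_i = rho*g*h/1e6 = 1050.9*9.81*2521.0/1e6 = 25.98982 MPa
Step 2: P_wf = P_i - mdot/PI = 25.98982 - 109.35/46.421 = 23.634 MPa
P_wf = 23.634 MPa


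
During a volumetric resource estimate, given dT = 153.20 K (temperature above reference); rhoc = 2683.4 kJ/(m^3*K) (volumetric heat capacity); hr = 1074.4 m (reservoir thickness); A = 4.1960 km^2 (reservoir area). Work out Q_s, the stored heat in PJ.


Step 1: Vr = A*1e6*hr = 4.196*1e6*1074.4 = 4.508182e+09 m^3
Step 2: Q_s = Vr*rhoc*dT/1e12 = 4.508182e+09*2683.4*153.2/1e12 = 1853.3 PJ
Q_s = 1853.3 PJ


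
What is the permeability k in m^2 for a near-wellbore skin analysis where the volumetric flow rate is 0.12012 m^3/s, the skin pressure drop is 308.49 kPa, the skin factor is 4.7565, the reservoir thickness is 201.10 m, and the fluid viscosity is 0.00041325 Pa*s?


k = S*q*mu / (2*pi*dP_s*1000*hr)
k = 4.7565*0.12012*0.00041325 / (2*pi*308.49*1000*201.10)
k = 6.0573e-13 m^2


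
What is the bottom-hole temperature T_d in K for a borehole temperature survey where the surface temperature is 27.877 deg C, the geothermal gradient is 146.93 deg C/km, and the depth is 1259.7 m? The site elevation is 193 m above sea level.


T_d = T_surf + grad * d / 1000
T_d = 27.877 + 146.93 * 1259.7 / 1000
T_d = 212.9647 deg C
Convert to K: 212.9647 + 273.15 = 486.11 K
T_d = 486.11 K


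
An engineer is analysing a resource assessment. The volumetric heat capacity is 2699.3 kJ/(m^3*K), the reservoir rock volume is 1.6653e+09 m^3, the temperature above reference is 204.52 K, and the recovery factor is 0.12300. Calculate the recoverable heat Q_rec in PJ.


Step 1: Q_s = Vr*rhoc*dT/1e12 = 1.6653e+09*2699.3*204.52/1e12 = 919.3469 PJ
Step 2: Q_rec = Q_s * RF = 919.3469 * 0.123 = 113.08 PJ
Q_rec = 113.08 PJ


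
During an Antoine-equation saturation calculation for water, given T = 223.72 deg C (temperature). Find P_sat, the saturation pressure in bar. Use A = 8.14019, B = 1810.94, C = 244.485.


P_sat = 10^(A - B/(C + T)) / 760 * 0.101325
P_sat = 10^(8.14019 - 1810.94/(244.485 + 223.72)) / 760 * 0.101325
P_sat = 2.496073 MPa
Convert: 2.496073 MPa * 10.0 = 24.961 bar
P_sat = 24.961 bar


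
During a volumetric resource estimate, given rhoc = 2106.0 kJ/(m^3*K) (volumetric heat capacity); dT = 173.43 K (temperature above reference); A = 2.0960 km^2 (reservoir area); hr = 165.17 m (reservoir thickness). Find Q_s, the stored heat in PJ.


Step 1: Vr = A*1e6*hr = 2.096*1e6*165.17 = 3.461963e+08 m^3
Step 2: Q_s = Vr*rhoc*dT/1e12 = 3.461963e+08*2106.0*173.43/1e12 = 126.45 PJ
Q_s = 126.45 PJ


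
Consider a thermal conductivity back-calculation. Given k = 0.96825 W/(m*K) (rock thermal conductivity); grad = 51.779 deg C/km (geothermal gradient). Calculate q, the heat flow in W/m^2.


q = k * grad / 1000
q = 0.96825 * 51.779 / 1000
q = 0.050135 W/m^2


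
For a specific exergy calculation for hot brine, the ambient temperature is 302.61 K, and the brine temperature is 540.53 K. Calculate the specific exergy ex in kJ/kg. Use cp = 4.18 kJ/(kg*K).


ex = cp * ((T_b - T_0) - T_0 * ln(T_b/T_0))
ex = 4.18 * ((540.53 - 302.61) - 302.61 * ln(540.53/302.61))
ex = 260.72 kJ/kg


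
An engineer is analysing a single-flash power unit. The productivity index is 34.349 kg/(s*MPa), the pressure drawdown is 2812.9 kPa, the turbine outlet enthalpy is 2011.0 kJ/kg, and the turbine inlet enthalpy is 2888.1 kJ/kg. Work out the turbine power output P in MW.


Step 1: mdot = PI * dP / 1000 = 34.349 * 2812.9 / 1000 = 96.62030 kg/s
Step 2: P = mdot*(h_in - h_out)/1000 = 96.62030*(2888.1 - 2011.0)/1000 = 84.746 MW
P = 84.746 MW


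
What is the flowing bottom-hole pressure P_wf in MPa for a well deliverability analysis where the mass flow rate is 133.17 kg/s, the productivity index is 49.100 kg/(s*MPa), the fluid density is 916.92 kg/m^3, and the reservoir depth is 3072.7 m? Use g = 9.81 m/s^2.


Step 1: P_i = rho*g*h/1e6 = 916.92*9.81*3072.7/1e6 = 27.63889 MPa
Step 2: P_wf = P_i - mdot/PI = 27.63889 - 133.17/49.1 = 24.927 MPa
P_wf = 24.927 MPa


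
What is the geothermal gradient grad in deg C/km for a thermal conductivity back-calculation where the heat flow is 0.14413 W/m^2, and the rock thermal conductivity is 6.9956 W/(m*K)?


grad = q / k * 1000
grad = 0.14413 / 6.9956 * 1000
grad = 20.603 deg C/km


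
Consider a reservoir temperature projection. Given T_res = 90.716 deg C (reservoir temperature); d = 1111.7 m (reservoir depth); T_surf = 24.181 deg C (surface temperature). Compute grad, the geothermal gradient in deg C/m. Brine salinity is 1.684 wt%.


grad = (T_res - T_surf) / d * 1000
grad = (90.716 - 24.181) / 1111.7 * 1000
grad = 59.84978 deg C/km
Convert: 59.84978 deg C/km * 0.001 = 0.059850 deg C/m
grad = 0.059850 deg C/m


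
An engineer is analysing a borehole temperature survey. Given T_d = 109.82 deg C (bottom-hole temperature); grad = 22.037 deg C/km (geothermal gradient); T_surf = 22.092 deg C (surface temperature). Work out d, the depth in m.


d = (T_d - T_surf) / grad * 1000
d = (109.82 - 22.092) / 22.037 * 1000
d = 3980.9 m


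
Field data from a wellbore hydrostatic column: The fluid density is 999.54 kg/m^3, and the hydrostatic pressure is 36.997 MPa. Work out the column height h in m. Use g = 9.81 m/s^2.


h = P * 1e6 / (g * rho)
h = 36.997 * 1e6 / (9.81 * 999.54)
h = 3773.1 m


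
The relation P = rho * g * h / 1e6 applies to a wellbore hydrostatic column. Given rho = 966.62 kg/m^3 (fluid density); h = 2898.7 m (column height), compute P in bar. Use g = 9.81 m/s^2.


P = rho * g * h / 1e6
P = 966.62 * 9.81 * 2898.7 / 1e6
P = 27.48705 MPa
Convert: 27.48705 MPa * 10.0 = 274.87 bar
P = 274.87 bar


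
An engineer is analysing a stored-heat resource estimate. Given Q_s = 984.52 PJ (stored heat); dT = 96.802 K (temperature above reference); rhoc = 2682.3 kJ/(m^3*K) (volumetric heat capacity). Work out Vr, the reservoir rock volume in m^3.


Vr = Q_s * 1e12 / (rhoc * dT)
Vr = 984.52 * 1e12 / (2682.3 * 96.802)
Vr = 3.7917e+09 m^3


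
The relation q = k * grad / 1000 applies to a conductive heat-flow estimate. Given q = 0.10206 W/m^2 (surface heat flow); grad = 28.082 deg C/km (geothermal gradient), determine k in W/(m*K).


k = q * 1000 / grad
k = 0.10206 * 1000 / 28.082
k = 3.6344 W/(m*K)


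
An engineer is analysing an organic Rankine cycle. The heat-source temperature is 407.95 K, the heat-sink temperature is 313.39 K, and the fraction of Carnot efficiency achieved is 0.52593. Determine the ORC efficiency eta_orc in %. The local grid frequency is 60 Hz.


eta_orc = (1 - Tc/Th) * f * 100
eta_orc = (1 - 313.39/407.95) * 0.52593 * 100
eta_orc = 12.191 %


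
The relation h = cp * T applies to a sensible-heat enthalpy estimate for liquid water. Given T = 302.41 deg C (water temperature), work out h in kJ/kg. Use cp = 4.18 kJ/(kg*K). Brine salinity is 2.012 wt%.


h = cp * T
h = 4.18 * 302.41
h = 1264.1 kJ/kg


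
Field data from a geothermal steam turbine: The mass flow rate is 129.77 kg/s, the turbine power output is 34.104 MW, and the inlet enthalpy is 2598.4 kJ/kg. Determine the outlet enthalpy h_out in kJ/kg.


h_out = h_in - P * 1000 / mdot
h_out = 2598.4 - 34.104 * 1000 / 129.77
h_out = 2335.6 kJ/kg


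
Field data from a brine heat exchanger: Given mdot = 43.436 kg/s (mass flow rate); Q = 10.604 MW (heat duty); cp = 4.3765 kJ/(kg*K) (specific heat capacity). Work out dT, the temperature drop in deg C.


dT = Q * 1000 / (mdot * cp)
dT = 10.604 * 1000 / (43.436 * 4.3765)
dT = 55.78186 K
Convert (temperature difference, 1 K = 1 deg C): 55.78186 K = 55.78186 deg C
dT = 55.782 deg C


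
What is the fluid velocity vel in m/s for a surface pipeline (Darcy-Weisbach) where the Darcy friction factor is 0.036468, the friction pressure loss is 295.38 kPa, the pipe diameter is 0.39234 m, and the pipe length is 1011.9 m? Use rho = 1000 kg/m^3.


vel = sqrt(dP*1000*2*D / (f*L*rho))
vel = sqrt(295.38*1000*2*0.39234 / (0.036468*1011.9*1000))
vel = 2.5062 m/s


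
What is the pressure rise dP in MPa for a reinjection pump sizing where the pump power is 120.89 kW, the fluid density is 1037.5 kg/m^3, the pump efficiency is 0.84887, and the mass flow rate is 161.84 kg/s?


dP = P_pump * rho * eta / mdot
dP = 120.89 * 1037.5 * 0.84887 / 161.84
dP = 657.8605 kPa
Convert: 657.8605 kPa * 0.001 = 0.65786 MPa
dP = 0.65786 MPa


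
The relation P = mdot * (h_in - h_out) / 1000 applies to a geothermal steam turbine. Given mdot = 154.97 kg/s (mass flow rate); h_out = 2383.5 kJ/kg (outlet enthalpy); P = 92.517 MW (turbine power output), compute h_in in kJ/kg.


h_in = h_out + P * 1000 / mdot
h_in = 2383.5 + 92.517 * 1000 / 154.97
h_in = 2980.5 kJ/kg


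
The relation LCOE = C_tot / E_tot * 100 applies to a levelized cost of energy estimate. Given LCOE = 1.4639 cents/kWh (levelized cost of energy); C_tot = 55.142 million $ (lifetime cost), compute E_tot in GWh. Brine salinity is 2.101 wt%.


E_tot = C_tot / LCOE * 100
E_tot = 55.142 / 1.4639 * 100
E_tot = 3766.8 GWh


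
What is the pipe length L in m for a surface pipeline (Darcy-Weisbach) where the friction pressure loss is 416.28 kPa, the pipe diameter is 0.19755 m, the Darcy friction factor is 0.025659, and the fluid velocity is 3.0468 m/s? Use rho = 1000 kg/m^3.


L = dP*1000*D / (f*rho*vel^2/2)
L = 416.28*1000*0.19755 / (0.025659*1000*3.0468^2/2)
L = 690.50 m


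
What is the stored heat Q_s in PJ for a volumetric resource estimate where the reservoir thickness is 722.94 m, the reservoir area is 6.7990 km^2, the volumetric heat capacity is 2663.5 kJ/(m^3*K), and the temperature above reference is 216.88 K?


Step 1: Vr = A*1e6*hr = 6.799*1e6*722.94 = 4.915269e+09 m^3
Step 2: Q_s = Vr*rhoc*dT/1e12 = 4.915269e+09*2663.5*216.88/1e12 = 2839.4 PJ
Q_s = 2839.4 PJ


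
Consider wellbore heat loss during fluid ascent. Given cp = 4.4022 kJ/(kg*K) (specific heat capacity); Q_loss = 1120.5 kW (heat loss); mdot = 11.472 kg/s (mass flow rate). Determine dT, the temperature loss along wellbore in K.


dT = Q_loss / (mdot * cp)
dT = 1120.5 / (11.472 * 4.4022)
dT = 22.187 K


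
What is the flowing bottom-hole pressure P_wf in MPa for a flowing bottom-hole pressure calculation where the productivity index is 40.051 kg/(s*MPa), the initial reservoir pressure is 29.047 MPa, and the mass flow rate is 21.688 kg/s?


P_wf = P_i - mdot / PI
P_wf = 29.047 - 21.688 / 40.051
P_wf = 28.505 MPa


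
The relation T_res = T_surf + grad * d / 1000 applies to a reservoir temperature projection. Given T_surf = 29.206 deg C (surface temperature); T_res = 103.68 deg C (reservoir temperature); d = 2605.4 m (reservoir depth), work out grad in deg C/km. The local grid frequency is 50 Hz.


grad = (T_res - T_surf) / d * 1000
grad = (103.68 - 29.206) / 2605.4 * 1000
grad = 28.584 deg C/km


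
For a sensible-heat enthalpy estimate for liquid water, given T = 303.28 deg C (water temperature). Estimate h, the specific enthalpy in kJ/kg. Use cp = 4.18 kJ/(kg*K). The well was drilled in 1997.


h = cp * T
h = 4.18 * 303.28
h = 1267.7 kJ/kg


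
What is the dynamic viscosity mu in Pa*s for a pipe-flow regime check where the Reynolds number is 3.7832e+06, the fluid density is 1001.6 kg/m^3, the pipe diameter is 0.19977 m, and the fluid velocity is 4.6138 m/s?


mu = rho * vel * D / Re
mu = 1001.6 * 4.6138 * 0.19977 / 3.7832e+06
mu = 0.00024402 Pa*s


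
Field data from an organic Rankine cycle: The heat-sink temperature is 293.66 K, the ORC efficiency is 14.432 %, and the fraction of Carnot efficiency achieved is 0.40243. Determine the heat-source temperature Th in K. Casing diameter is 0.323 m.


Th = Tc / (1 - (eta_orc/100)/f)
Th = 293.66 / (1 - (14.432/100)/0.40243)
Th = 457.86 K


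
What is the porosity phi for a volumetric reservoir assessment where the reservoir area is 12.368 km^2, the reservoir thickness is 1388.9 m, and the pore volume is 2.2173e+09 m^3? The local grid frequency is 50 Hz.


phi = Vp / (A * 1e6 * hr)
phi = 2.2173e+09 / (12.368 * 1e6 * 1388.9)
phi = 0.12908


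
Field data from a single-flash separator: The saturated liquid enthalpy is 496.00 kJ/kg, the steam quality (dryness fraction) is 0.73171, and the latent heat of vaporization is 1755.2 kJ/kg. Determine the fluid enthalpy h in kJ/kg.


h = hf + x * hfg
h = 496.00 + 0.73171 * 1755.2
h = 1780.3 kJ/kg


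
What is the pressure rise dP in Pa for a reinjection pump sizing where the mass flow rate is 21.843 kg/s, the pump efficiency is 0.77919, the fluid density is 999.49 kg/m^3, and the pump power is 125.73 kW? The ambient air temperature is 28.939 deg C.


dP = P_pump * rho * eta / mdot
dP = 125.73 * 999.49 * 0.77919 / 21.843
dP = 4482.791 kPa
Convert: 4482.791 kPa * 1000.0 = 4.4828e+06 Pa
dP = 4.4828e+06 Pa


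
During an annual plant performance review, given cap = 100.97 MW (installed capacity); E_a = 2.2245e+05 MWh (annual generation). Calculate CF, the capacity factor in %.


CF = E_a / (cap * 8760) * 100
CF = 2.2245e+05 / (100.97 * 8760) * 100
CF = 25.150 %


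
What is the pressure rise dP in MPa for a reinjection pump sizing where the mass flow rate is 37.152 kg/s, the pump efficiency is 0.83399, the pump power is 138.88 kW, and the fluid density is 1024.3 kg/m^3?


dP = P_pump * rho * eta / mdot
dP = 138.88 * 1024.3 * 0.83399 / 37.152
dP = 3193.343 kPa
Convert: 3193.343 kPa * 0.001 = 3.1933 MPa
dP = 3.1933 MPa


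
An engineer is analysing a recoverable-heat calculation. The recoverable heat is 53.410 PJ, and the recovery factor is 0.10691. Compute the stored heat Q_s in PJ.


Q_s = Q_rec / RF
Q_s = 53.410 / 0.10691
Q_s = 499.58 PJ


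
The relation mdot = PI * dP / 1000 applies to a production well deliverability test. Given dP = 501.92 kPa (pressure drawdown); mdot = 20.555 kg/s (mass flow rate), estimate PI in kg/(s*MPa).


PI = mdot * 1000 / dP
PI = 20.555 * 1000 / 501.92
PI = 40.953 kg/(s*MPa)


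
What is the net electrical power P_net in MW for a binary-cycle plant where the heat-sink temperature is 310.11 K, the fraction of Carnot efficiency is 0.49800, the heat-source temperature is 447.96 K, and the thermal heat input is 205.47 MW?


Step 1: eta = (1 - Tc/Th)*f = (1 - 310.11/447.96)*0.498 = 0.1532487
Step 2: P_net = eta * Q_in = 0.1532487 * 205.47 = 31.488 MW
P_net = 31.488 MW


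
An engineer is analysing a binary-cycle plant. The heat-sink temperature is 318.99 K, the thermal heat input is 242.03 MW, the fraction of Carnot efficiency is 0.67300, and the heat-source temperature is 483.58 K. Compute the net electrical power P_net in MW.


Step 1: eta = (1 - Tc/Th)*f = (1 - 318.99/483.58)*0.673 = 0.2290605
Step 2: P_net = eta * Q_in = 0.2290605 * 242.03 = 55.440 MW
P_net = 55.440 MW


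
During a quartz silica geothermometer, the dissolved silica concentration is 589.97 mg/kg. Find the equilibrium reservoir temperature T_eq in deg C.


T_eq = 1309 / (5.19 - log10(SiO2)) - 273.15
T_eq = 1309 / (5.19 - log10(589.97)) - 273.15
T_eq = 267.94 deg C


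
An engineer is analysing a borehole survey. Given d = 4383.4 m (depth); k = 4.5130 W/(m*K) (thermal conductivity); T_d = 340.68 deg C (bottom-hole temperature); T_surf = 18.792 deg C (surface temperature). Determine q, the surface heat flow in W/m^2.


Step 1: grad = (T_d - T_surf)/d * 1000 = (340.68 - 18.792)/4383.4 * 1000 = 73.43341 deg C/km
Step 2: q = k * grad / 1000 = 4.513 * 73.43341 / 1000 = 0.33140 W/m^2
q = 0.33140 W/m^2


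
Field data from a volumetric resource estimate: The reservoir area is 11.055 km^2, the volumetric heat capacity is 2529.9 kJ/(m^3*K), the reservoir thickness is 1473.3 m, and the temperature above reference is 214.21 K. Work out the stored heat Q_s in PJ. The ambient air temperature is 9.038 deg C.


Step 1: Vr = A*1e6*hr = 11.055*1e6*1473.3 = 1.628733e+10 m^3
Step 2: Q_s = Vr*rhoc*dT/1e12 = 1.628733e+10*2529.9*214.21/1e12 = 8826.6 PJ
Q_s = 8826.6 PJ


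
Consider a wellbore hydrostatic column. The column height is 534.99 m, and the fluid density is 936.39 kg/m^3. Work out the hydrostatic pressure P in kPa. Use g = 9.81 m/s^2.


P = rho * g * h / 1e6
P = 936.39 * 9.81 * 534.99 / 1e6
P = 4.914411 MPa
Convert: 4.914411 MPa * 1000.0 = 4914.4 kPa
P = 4914.4 kPa


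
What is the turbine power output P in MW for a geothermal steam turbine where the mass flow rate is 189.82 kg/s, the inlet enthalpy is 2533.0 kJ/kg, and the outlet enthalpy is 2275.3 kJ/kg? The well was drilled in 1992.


P = mdot * (h_in - h_out) / 1000
P = 189.82 * (2533.0 - 2275.3) / 1000
P = 48.917 MW


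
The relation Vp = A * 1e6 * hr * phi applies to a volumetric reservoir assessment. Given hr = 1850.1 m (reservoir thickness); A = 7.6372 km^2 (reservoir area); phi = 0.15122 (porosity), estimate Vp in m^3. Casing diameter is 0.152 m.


Vp = A * 1e6 * hr * phi
Vp = 7.6372 * 1e6 * 1850.1 * 0.15122
Vp = 2.1367e+09 m^3


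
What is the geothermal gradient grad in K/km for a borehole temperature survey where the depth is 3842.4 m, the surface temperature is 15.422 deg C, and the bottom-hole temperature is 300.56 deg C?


grad = (T_d - T_surf) / d * 1000
grad = (300.56 - 15.422) / 3842.4 * 1000
grad = 74.20831 deg C/km
Convert: 74.20831 deg C/km * 1.0 = 74.208 K/km
grad = 74.208 K/km


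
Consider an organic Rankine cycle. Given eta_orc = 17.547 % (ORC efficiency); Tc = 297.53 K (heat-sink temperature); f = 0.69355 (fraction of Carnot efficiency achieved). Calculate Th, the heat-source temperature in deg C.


Th = Tc / (1 - (eta_orc/100)/f)
Th = 297.53 / (1 - (17.547/100)/0.69355)
Th = 398.3013 K
Convert to deg C: 398.3013 - 273.15 = 125.15 deg C
Th = 125.15 deg C


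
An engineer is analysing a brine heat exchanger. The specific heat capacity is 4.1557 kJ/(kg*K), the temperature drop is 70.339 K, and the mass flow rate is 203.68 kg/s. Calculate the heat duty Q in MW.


Q = mdot * cp * dT / 1000
Q = 203.68 * 4.1557 * 70.339 / 1000
Q = 59.537 MW


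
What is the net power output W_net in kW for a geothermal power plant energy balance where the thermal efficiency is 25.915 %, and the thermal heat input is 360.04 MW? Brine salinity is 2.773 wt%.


W_net = eta / 100 * Q_in
W_net = 25.915 / 100 * 360.04
W_net = 93.30437 MW
Convert: 93.30437 MW * 1000.0 = 93304 kW
W_net = 93304 kW


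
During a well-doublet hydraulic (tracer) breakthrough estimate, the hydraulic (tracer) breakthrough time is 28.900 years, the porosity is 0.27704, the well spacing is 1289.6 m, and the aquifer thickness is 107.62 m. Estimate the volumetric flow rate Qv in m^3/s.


Qv = pi*hr*phi*L^2 / (3*t_bt*365.25*86400)
Qv = pi*107.62*0.27704*1289.6^2 / (3*28.900*365.25*86400)
Qv = 0.056934 m^3/s


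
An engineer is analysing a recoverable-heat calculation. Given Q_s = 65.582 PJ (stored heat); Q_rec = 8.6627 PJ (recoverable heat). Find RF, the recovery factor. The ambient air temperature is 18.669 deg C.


RF = Q_rec / Q_s
RF = 8.6627 / 65.582
RF = 0.13209


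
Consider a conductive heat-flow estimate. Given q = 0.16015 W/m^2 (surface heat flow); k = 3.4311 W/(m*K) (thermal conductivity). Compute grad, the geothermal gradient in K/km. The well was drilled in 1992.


grad = q * 1000 / k
grad = 0.16015 * 1000 / 3.4311
grad = 46.67599 deg C/km
Convert: 46.67599 deg C/km * 1.0 = 46.676 K/km
grad = 46.676 K/km


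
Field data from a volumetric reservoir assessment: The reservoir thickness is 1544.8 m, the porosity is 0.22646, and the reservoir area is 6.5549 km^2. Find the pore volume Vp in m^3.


Vp = A * 1e6 * hr * phi
Vp = 6.5549 * 1e6 * 1544.8 * 0.22646
Vp = 2.2931e+09 m^3


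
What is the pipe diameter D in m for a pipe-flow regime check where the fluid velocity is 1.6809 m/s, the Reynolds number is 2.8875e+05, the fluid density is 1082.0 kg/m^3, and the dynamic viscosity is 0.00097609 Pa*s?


D = Re * mu / (rho * vel)
D = 2.8875e+05 * 0.00097609 / (1082.0 * 1.6809)
D = 0.15497 m


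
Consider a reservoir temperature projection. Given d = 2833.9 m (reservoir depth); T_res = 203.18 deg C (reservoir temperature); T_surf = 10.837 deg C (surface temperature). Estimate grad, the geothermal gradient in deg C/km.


grad = (T_res - T_surf) / d * 1000
grad = (203.18 - 10.837) / 2833.9 * 1000
grad = 67.872 deg C/km


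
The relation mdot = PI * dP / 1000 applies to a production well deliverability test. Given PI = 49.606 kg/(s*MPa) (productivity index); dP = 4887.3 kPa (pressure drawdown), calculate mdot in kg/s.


mdot = PI * dP / 1000
mdot = 49.606 * 4887.3 / 1000
mdot = 242.44 kg/s


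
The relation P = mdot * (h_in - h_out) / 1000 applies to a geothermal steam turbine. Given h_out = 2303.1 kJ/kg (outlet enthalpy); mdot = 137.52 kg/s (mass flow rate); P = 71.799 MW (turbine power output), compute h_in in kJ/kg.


h_in = h_out + P * 1000 / mdot
h_in = 2303.1 + 71.799 * 1000 / 137.52
h_in = 2825.2 kJ/kg


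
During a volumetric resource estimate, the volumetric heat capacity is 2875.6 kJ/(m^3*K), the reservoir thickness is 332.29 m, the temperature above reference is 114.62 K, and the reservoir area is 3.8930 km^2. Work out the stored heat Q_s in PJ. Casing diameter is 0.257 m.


Step 1: Vr = A*1e6*hr = 3.893*1e6*332.29 = 1.293605e+09 m^3
Step 2: Q_s = Vr*rhoc*dT/1e12 = 1.293605e+09*2875.6*114.62/1e12 = 426.37 PJ
Q_s = 426.37 PJ


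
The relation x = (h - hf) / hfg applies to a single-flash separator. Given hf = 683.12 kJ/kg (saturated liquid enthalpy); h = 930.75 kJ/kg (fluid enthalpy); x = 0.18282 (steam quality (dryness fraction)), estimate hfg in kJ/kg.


hfg = (h - hf) / x
hfg = (930.75 - 683.12) / 0.18282
hfg = 1354.5 kJ/kg


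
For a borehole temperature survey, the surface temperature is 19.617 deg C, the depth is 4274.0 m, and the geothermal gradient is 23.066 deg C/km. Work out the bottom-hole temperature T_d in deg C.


T_d = T_surf + grad * d / 1000
T_d = 19.617 + 23.066 * 4274.0 / 1000
T_d = 118.20 deg C


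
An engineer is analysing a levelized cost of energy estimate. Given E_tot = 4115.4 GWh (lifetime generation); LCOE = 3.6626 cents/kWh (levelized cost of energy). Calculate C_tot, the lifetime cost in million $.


C_tot = LCOE / 100 * E_tot
C_tot = 3.6626 / 100 * 4115.4
C_tot = 150.73 million $


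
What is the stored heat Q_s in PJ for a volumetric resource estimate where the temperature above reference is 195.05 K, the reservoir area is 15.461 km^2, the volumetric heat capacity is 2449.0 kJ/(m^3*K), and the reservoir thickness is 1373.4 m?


Step 1: Vr = A*1e6*hr = 15.461*1e6*1373.4 = 2.123414e+10 m^3
Step 2: Q_s = Vr*rhoc*dT/1e12 = 2.123414e+10*2449.0*195.05/1e12 = 10143 PJ
Q_s = 10143 PJ


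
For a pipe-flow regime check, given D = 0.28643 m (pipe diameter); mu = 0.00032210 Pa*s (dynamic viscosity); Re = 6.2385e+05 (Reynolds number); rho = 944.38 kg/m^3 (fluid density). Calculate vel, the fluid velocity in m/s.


vel = Re * mu / (rho * D)
vel = 6.2385e+05 * 0.00032210 / (944.38 * 0.28643)
vel = 0.74286 m/s


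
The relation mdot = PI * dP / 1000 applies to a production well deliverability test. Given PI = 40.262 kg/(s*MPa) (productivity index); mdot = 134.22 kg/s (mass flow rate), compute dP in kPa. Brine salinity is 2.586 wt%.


dP = mdot * 1000 / PI
dP = 134.22 * 1000 / 40.262
dP = 3333.7 kPa
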